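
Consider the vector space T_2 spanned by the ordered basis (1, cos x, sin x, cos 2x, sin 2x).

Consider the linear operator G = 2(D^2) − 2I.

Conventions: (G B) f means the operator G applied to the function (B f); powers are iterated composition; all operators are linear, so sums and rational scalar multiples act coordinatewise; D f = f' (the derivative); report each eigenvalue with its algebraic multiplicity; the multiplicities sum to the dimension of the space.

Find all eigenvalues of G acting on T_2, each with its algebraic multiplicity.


λ = -10 (multiplicity 2), λ = -4 (multiplicity 2), λ = -2 (multiplicity 1)

image of 1: -2
image of cos x: -4cos x
image of sin x: -4sin x
image of cos 2x: -10cos 2x
image of sin 2x: -10sin 2x
the matrix is diagonal; its diagonal is (-2, -4, -4, -10, -10)
for a triangular matrix the eigenvalues are the diagonal entries, with algebraic multiplicity their repetition count


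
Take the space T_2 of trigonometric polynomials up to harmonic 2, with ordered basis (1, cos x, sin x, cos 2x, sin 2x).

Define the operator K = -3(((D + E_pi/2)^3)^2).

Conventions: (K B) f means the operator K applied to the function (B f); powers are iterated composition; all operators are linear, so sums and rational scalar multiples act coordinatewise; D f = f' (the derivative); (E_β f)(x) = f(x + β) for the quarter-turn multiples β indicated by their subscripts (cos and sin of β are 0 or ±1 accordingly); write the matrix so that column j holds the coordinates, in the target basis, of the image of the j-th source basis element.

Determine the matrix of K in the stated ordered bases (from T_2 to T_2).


image of 1: -3
image of cos x: 192cos x
image of sin x: 192sin x
image of cos 2x: -351cos 2x - 132sin 2x
image of sin 2x: 132cos 2x - 351sin 2x
each image's coordinates form column j of the matrix

the matrix is [[-3, 0, 0, 0, 0]; [0, 192, 0, 0, 0]; [0, 0, 192, 0, 0]; [0, 0, 0, -351, 132]; [0, 0, 0, -132, -351]] (rows listed top to bottom)


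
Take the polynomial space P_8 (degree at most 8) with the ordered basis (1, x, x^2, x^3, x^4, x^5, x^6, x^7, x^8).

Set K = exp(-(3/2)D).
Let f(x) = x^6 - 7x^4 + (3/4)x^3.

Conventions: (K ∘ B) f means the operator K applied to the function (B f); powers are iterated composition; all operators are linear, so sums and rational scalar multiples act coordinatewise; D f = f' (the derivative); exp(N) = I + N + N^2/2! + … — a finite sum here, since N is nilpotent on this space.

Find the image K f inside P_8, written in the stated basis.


order-1 term: -9x^5 + 42x^3 - (27/8)x^2
order-2 term: (135/4)x^4 - (189/2)x^2 + (81/16)x
order-3 term: -(135/2)x^3 + (189/2)x - 81/32
order-4 term: (1215/16)x^2 - 567/16
order-5 term: -(729/16)x
order-6 term: 729/64
the series for exp(-(3/2)D) f terminates at order 6
exp(-(3/2)D) f = x^6 - 9x^5 + (107/4)x^4 - (99/4)x^3 - (351/16)x^2 + 54x - 1701/64

g(x) = x^6 - 9x^5 + (107/4)x^4 - (99/4)x^3 - (351/16)x^2 + 54x - 1701/64


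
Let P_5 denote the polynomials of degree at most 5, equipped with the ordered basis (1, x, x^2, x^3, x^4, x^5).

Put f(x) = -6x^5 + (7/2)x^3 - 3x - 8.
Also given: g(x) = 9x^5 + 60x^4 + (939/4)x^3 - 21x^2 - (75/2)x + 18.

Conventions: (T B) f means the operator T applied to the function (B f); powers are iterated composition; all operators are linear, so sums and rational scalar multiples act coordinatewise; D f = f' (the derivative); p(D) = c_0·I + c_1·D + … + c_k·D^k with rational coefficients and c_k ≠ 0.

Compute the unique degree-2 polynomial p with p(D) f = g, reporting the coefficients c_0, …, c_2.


D^0 f = -6x^5 + (7/2)x^3 - 3x - 8
D^1 f = -30x^4 + (21/2)x^2 - 3
D^2 f = -120x^3 + 21x
matching coefficients of g against c_0 f + c_1 Df + … from the top degree down determines the c_i
solution: c_0 = -3/2, c_1 = -2, c_2 = -2

c_0 = -3/2, c_1 = -2, c_2 = -2


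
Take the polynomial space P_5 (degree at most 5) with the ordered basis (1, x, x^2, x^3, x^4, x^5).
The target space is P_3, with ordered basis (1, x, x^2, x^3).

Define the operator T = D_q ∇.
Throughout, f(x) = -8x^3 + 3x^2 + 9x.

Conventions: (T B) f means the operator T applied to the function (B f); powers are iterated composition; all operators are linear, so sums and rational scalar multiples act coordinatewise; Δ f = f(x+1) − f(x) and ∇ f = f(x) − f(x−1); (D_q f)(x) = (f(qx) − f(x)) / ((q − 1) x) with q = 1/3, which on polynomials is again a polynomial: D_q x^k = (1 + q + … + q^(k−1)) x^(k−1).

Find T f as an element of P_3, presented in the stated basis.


the result is g(x) = -32x + 30

∇ f = -24x^2 + 30x - 2
D_q ∇ f = -32x + 30


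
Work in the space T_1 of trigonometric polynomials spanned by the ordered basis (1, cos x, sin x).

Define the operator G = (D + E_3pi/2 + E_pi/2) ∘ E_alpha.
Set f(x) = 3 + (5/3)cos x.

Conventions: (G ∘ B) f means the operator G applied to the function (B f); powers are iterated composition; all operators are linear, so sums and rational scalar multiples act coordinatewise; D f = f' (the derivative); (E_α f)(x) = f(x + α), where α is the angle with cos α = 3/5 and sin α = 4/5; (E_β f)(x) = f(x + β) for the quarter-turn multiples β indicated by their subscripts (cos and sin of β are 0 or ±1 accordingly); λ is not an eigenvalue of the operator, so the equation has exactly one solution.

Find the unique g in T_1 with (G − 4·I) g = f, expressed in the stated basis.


write g with unknown coordinates in the stated basis and equate coefficients in (G − 4·I) g = f
solving from the highest basis element down gives g = -3/2 - (40/117)cos x + (5/117)sin x
check: G g = -3 + (35/117)cos x + (20/117)sin x
so G g − 4·g = 3 + (5/3)cos x = f ✓

the image equals g(x) = -3/2 - (40/117)cos x + (5/117)sin x


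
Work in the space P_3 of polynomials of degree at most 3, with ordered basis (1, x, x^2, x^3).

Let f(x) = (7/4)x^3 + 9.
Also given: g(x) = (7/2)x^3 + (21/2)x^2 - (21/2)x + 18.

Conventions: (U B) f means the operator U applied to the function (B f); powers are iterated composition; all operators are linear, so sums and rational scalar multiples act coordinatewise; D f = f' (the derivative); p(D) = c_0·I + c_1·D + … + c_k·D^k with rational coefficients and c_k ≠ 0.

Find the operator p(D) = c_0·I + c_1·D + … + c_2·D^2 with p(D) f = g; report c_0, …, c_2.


D^0 f = (7/4)x^3 + 9
D^1 f = (21/4)x^2
D^2 f = (21/2)x
matching coefficients of g against c_0 f + c_1 Df + … from the top degree down determines the c_i
solution: c_0 = 2, c_1 = 2, c_2 = -1

c_0 = 2, c_1 = 2, c_2 = -1


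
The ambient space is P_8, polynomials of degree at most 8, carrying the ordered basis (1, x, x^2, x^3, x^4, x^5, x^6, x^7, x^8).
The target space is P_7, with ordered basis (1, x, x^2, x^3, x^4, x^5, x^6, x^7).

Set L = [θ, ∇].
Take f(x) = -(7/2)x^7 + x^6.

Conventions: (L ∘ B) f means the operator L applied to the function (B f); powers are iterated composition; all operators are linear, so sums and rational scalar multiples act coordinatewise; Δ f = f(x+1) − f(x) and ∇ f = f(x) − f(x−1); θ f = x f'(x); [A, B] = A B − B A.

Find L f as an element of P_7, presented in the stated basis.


the result is g(x) = (49/2)x^6 - 153x^5 + (795/2)x^4 - 550x^3 + (855/2)x^2 - 177x + 61/2

∇ f = -(49/2)x^6 + (159/2)x^5 - (275/2)x^4 + (285/2)x^3 - (177/2)x^2 + (61/2)x - 9/2
θ ∇ f = -147x^6 + (795/2)x^5 - 550x^4 + (855/2)x^3 - 177x^2 + (61/2)x
θ f = -(49/2)x^7 + 6x^6
∇ θ f = -(343/2)x^6 + (1101/2)x^5 - (1895/2)x^4 + (1955/2)x^3 - (1209/2)x^2 + (415/2)x - 61/2
[θ, ∇] f = (49/2)x^6 - 153x^5 + (795/2)x^4 - 550x^3 + (855/2)x^2 - 177x + 61/2


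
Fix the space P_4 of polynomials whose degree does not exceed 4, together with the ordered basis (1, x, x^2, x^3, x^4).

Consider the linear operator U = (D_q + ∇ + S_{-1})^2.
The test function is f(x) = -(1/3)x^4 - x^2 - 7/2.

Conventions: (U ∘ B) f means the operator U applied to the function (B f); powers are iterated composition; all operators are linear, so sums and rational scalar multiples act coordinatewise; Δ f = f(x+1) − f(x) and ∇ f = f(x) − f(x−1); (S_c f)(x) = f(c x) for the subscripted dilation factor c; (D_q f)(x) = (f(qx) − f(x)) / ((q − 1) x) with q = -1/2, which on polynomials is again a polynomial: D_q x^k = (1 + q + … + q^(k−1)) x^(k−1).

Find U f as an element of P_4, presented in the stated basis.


g(x) = -(1/3)x^4 - (89/32)x^2 + (77/8)x - 289/24

D_q f = -(5/24)x^3 - (1/2)x
∇ f = -(4/3)x^3 + 2x^2 - (10/3)x + 4/3
S_{-1} f = -(1/3)x^4 - x^2 - 7/2
(D_q + ∇ + S_{-1}) f = -(1/3)x^4 - (37/24)x^3 + x^2 - (23/6)x - 13/6
D_q (D_q + ∇ + S_{-1}) f = -(5/24)x^3 - (37/32)x^2 + (1/2)x - 23/6
∇ (D_q + ∇ + S_{-1}) f = -(4/3)x^3 - (21/8)x^2 + (127/24)x - 145/24
S_{-1} (D_q + ∇ + S_{-1}) f = -(1/3)x^4 + (37/24)x^3 + x^2 + (23/6)x - 13/6
(D_q + ∇ + S_{-1}) (D_q + ∇ + S_{-1}) f = -(1/3)x^4 - (89/32)x^2 + (77/8)x - 289/24


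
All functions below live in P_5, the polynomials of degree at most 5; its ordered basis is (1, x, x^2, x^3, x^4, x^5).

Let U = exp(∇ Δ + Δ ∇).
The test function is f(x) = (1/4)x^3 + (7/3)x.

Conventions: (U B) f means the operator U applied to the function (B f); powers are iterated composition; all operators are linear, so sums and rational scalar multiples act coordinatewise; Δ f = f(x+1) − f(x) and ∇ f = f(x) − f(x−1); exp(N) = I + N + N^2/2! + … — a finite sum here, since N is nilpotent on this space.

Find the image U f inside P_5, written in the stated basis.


the result is g(x) = (1/4)x^3 + (16/3)x

order-1 term: 3x
the series for exp(∇ Δ + Δ ∇) f terminates at order 1
exp(∇ Δ + Δ ∇) f = (1/4)x^3 + (16/3)x


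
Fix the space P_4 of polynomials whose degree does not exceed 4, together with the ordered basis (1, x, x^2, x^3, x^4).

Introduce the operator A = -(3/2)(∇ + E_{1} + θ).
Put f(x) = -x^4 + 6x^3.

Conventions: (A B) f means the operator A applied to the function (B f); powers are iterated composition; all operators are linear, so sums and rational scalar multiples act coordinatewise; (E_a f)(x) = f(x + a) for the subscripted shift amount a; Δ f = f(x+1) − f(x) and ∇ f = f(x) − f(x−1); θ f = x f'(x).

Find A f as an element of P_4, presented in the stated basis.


∇ f = -4x^3 + 24x^2 - 22x + 7
E_{1} f = -x^4 + 2x^3 + 12x^2 + 14x + 5
θ f = -4x^4 + 18x^3
(∇ + E_{1} + θ) f = -5x^4 + 16x^3 + 36x^2 - 8x + 12
(-(3/2)(∇ + E_{1} + θ)) f = (15/2)x^4 - 24x^3 - 54x^2 + 12x - 18

the image equals g(x) = (15/2)x^4 - 24x^3 - 54x^2 + 12x - 18


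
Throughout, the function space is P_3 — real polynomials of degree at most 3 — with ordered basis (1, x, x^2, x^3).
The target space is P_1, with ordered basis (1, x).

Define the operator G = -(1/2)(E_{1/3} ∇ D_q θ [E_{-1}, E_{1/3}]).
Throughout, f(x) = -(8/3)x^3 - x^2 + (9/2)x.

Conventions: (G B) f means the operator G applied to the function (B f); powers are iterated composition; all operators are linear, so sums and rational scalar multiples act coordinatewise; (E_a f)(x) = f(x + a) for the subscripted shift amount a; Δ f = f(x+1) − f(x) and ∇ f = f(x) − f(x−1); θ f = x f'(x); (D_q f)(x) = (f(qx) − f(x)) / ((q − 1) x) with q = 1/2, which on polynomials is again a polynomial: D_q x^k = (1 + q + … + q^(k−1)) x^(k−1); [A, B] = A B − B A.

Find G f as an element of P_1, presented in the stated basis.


E_{1/3} f = -(8/3)x^3 - (11/3)x^2 + (53/18)x + 209/162
E_{-1} E_{1/3} f = -(8/3)x^3 + (13/3)x^2 + (41/18)x - 215/81
E_{-1} f = -(8/3)x^3 + 7x^2 - (3/2)x - 17/6
E_{1/3} E_{-1} f = -(8/3)x^3 + (13/3)x^2 + (41/18)x - 215/81
[E_{-1}, E_{1/3}] f = 0
θ [E_{-1}, E_{1/3}] f = 0
D_q θ [E_{-1}, E_{1/3}] f = 0
∇ D_q θ [E_{-1}, E_{1/3}] f = 0
E_{1/3} (∇ D_q θ) [E_{-1}, E_{1/3}] f = 0
(-(1/2)(E_{1/3} ∇ D_q θ [E_{-1}, E_{1/3}])) f = 0

the result is g(x) = 0


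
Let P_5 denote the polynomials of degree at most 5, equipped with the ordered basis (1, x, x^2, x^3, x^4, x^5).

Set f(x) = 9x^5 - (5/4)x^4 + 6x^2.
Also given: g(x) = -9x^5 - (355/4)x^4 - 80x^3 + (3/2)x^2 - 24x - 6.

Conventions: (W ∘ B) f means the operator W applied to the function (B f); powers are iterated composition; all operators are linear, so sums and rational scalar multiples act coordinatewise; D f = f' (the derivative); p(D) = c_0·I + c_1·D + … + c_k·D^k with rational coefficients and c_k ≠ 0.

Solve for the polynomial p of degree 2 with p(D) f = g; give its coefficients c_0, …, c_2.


c_0 = -1, c_1 = -2, c_2 = -1/2

D^0 f = 9x^5 - (5/4)x^4 + 6x^2
D^1 f = 45x^4 - 5x^3 + 12x
D^2 f = 180x^3 - 15x^2 + 12
matching coefficients of g against c_0 f + c_1 Df + … from the top degree down determines the c_i
solution: c_0 = -1, c_1 = -2, c_2 = -1/2


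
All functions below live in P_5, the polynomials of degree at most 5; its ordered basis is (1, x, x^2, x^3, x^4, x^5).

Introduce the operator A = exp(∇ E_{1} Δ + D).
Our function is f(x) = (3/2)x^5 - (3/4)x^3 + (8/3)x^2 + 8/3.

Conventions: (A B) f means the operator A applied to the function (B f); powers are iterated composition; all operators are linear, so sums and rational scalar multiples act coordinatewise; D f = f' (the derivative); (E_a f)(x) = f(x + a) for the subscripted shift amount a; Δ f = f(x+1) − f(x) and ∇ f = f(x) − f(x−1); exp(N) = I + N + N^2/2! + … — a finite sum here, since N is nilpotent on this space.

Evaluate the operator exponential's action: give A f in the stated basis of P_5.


g(x) = (3/2)x^5 + (15/2)x^4 + (177/4)x^3 + (2345/12)x^2 + (5653/12)x + 6509/12

order-1 term: (15/2)x^4 + 30x^3 + (351/4)x^2 + (635/6)x + 275/6
order-2 term: 15x^3 + 90x^2 + (1071/4)x + 1699/6
order-3 term: 15x^2 + 90x + 717/4
order-4 term: (15/2)x + 30
order-5 term: 3/2
the series for exp(∇ E_{1} Δ + D) f terminates at order 5
exp(∇ E_{1} Δ + D) f = (3/2)x^5 + (15/2)x^4 + (177/4)x^3 + (2345/12)x^2 + (5653/12)x + 6509/12


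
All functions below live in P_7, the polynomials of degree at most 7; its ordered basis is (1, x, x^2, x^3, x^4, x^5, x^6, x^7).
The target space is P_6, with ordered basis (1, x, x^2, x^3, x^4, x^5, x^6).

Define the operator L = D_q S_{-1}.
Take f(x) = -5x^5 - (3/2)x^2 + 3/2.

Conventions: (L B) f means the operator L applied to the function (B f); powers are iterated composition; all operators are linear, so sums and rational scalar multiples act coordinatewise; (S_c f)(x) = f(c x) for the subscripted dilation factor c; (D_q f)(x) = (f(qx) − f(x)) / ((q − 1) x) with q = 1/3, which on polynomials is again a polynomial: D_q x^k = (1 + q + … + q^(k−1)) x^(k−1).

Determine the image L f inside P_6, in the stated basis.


the image equals g(x) = (605/81)x^4 - 2x

S_{-1} f = 5x^5 - (3/2)x^2 + 3/2
D_q S_{-1} f = (605/81)x^4 - 2x


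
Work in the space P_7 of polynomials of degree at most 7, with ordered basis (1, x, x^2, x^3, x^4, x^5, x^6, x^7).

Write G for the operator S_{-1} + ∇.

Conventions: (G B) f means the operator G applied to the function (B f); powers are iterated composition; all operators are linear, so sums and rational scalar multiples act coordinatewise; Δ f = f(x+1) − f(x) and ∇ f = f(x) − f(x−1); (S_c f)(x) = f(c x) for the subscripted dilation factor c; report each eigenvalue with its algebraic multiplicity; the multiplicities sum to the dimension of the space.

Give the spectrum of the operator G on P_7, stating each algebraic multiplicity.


λ = -1 (multiplicity 4), λ = 1 (multiplicity 4)

image of 1: 1
image of x: -x + 1
image of x^2: x^2 + 2x - 1
image of x^3: -x^3 + 3x^2 - 3x + 1
image of x^4: x^4 + 4x^3 - 6x^2 + 4x - 1
image of x^5: -x^5 + 5x^4 - 10x^3 + 10x^2 - 5x + 1
image of x^6: x^6 + 6x^5 - 15x^4 + 20x^3 - 15x^2 + 6x - 1
image of x^7: -x^7 + 7x^6 - 21x^5 + 35x^4 - 35x^3 + 21x^2 - 7x + 1
the matrix is upper triangular; its diagonal is (1, -1, 1, -1, 1, -1, 1, -1)
for a triangular matrix the eigenvalues are the diagonal entries, with algebraic multiplicity their repetition count


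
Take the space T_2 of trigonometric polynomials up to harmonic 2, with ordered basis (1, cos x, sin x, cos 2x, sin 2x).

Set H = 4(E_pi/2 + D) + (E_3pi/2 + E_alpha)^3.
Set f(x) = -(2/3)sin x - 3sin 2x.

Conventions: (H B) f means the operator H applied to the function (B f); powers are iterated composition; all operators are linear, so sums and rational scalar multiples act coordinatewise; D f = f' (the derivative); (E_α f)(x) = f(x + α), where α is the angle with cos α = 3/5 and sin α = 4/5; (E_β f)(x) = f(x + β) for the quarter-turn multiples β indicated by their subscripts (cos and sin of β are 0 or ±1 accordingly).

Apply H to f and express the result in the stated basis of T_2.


the image equals g(x) = -(1948/375)cos x - (12/125)sin x - (554712/15625)cos 2x + (119916/15625)sin 2x

E_pi/2 f = -(2/3)cos x + 3sin 2x
D f = -(2/3)cos x - 6cos 2x
(E_pi/2 + D) f = -(4/3)cos x - 6cos 2x + 3sin 2x
(4(E_pi/2 + D)) f = -(16/3)cos x - 24cos 2x + 12sin 2x
E_3pi/2 f = (2/3)cos x + 3sin 2x
E_alpha f = -(8/15)cos x - (2/5)sin x - (72/25)cos 2x + (21/25)sin 2x
(E_3pi/2 + E_alpha) f = (2/15)cos x - (2/5)sin x - (72/25)cos 2x + (96/25)sin 2x
E_3pi/2 (E_3pi/2 + E_alpha) f = (2/5)cos x + (2/15)sin x + (72/25)cos 2x - (96/25)sin 2x
E_alpha (E_3pi/2 + E_alpha) f = -(6/25)cos x - (26/75)sin x + (2808/625)cos 2x + (1056/625)sin 2x
(E_3pi/2 + E_alpha) (E_3pi/2 + E_alpha) f = (4/25)cos x - (16/75)sin x + (4608/625)cos 2x - (1344/625)sin 2x
E_3pi/2 (E_3pi/2 + E_alpha) (E_3pi/2 + E_alpha) f = (16/75)cos x + (4/25)sin x - (4608/625)cos 2x + (1344/625)sin 2x
E_alpha (E_3pi/2 + E_alpha) (E_3pi/2 + E_alpha) f = -(28/375)cos x - (32/125)sin x - (64512/15625)cos 2x - (101184/15625)sin 2x
(E_3pi/2 + E_alpha) (E_3pi/2 + E_alpha) (E_3pi/2 + E_alpha) f = (52/375)cos x - (12/125)sin x - (179712/15625)cos 2x - (67584/15625)sin 2x
(4(E_pi/2 + D) + (E_3pi/2 + E_alpha)^3) f = -(1948/375)cos x - (12/125)sin x - (554712/15625)cos 2x + (119916/15625)sin 2x


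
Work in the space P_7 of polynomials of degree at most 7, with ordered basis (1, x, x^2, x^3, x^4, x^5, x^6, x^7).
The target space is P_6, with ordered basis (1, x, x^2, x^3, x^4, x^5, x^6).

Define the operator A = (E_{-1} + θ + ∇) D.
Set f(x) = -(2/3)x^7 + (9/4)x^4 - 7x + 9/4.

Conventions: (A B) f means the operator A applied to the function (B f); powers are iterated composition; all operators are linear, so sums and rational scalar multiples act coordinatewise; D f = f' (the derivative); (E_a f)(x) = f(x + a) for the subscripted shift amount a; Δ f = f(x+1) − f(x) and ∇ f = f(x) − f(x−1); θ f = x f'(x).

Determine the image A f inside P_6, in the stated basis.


D f = -(14/3)x^6 + 9x^3 - 7
E_{-1} D f = -(14/3)x^6 + 28x^5 - 70x^4 + (307/3)x^3 - 97x^2 + 55x - 62/3
θ D f = -28x^6 + 27x^3
∇ D f = -28x^5 + 70x^4 - (280/3)x^3 + 97x^2 - 55x + 41/3
(E_{-1} + θ + ∇) D f = -(98/3)x^6 + 36x^3 - 7

the result is g(x) = -(98/3)x^6 + 36x^3 - 7


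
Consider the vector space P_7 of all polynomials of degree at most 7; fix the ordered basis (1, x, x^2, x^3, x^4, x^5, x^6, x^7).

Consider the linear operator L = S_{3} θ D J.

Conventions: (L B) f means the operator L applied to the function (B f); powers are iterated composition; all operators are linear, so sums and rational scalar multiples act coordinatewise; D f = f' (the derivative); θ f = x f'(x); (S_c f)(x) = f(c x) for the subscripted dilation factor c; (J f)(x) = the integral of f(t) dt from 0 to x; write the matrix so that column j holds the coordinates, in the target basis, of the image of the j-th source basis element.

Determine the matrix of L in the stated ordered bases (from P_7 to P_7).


the matrix is [[0, 0, 0, 0, 0, 0, 0, 0]; [0, 3, 0, 0, 0, 0, 0, 0]; [0, 0, 18, 0, 0, 0, 0, 0]; [0, 0, 0, 81, 0, 0, 0, 0]; [0, 0, 0, 0, 324, 0, 0, 0]; [0, 0, 0, 0, 0, 1215, 0, 0]; [0, 0, 0, 0, 0, 0, 4374, 0]; [0, 0, 0, 0, 0, 0, 0, 15309]] (rows listed top to bottom)

image of 1: 0
image of x: 3x
image of x^2: 18x^2
image of x^3: 81x^3
image of x^4: 324x^4
image of x^5: 1215x^5
image of x^6: 4374x^6
image of x^7: 15309x^7
each image's coordinates form column j of the matrix


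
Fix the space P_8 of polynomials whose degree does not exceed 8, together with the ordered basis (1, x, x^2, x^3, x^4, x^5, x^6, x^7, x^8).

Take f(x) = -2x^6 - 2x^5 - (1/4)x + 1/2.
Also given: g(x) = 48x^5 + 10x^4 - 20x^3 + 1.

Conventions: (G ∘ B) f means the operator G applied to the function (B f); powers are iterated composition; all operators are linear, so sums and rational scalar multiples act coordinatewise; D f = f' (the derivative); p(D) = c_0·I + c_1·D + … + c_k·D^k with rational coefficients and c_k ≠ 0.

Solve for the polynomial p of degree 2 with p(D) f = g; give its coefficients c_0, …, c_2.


c_0 = 0, c_1 = -4, c_2 = 1/2

D^0 f = -2x^6 - 2x^5 - (1/4)x + 1/2
D^1 f = -12x^5 - 10x^4 - 1/4
D^2 f = -60x^4 - 40x^3
matching coefficients of g against c_0 f + c_1 Df + … from the top degree down determines the c_i
solution: c_0 = 0, c_1 = -4, c_2 = 1/2


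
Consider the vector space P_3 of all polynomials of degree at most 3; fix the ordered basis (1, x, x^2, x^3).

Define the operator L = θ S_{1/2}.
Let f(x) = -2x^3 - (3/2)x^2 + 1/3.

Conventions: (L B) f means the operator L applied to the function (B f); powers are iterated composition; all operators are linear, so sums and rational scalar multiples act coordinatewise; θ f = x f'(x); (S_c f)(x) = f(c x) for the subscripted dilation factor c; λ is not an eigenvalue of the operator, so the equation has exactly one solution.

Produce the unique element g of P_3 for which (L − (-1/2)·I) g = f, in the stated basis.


write g with unknown coordinates in the stated basis and equate coefficients in (L − (-1/2)·I) g = f
solving from the highest basis element down gives g = -(16/7)x^3 - (3/2)x^2 + 2/3
check: L g = -(6/7)x^3 - (3/4)x^2
so L g − (-1/2)·g = -2x^3 - (3/2)x^2 + 1/3 = f ✓

the image equals g(x) = -(16/7)x^3 - (3/2)x^2 + 2/3


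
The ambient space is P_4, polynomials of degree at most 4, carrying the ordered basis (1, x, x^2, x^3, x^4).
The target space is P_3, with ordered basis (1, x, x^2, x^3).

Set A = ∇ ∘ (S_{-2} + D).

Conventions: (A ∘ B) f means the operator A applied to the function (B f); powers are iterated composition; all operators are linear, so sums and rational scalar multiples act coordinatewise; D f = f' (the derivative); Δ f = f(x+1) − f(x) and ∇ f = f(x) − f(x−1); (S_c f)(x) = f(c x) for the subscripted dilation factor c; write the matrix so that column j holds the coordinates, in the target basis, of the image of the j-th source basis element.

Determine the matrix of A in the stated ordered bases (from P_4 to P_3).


image of 1: 0
image of x: -2
image of x^2: 8x - 2
image of x^3: -24x^2 + 30x - 11
image of x^4: 64x^3 - 84x^2 + 52x - 12
each image's coordinates form column j of the matrix

the matrix is [[0, -2, -2, -11, -12]; [0, 0, 8, 30, 52]; [0, 0, 0, -24, -84]; [0, 0, 0, 0, 64]] (rows listed top to bottom)


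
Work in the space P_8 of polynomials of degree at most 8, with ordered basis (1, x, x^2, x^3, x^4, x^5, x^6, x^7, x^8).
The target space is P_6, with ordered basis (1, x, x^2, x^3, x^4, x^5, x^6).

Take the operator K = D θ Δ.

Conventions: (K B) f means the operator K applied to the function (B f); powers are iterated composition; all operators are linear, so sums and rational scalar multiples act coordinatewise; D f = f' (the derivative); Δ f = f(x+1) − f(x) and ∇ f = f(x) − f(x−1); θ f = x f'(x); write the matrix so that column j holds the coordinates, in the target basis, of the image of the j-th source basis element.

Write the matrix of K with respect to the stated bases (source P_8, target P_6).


image of 1: 0
image of x: 0
image of x^2: 2
image of x^3: 12x + 3
image of x^4: 36x^2 + 24x + 4
image of x^5: 80x^3 + 90x^2 + 40x + 5
image of x^6: 150x^4 + 240x^3 + 180x^2 + 60x + 6
image of x^7: 252x^5 + 525x^4 + 560x^3 + 315x^2 + 84x + 7
image of x^8: 392x^6 + 1008x^5 + 1400x^4 + 1120x^3 + 504x^2 + 112x + 8
each image's coordinates form column j of the matrix

the matrix is [[0, 0, 2, 3, 4, 5, 6, 7, 8]; [0, 0, 0, 12, 24, 40, 60, 84, 112]; [0, 0, 0, 0, 36, 90, 180, 315, 504]; [0, 0, 0, 0, 0, 80, 240, 560, 1120]; [0, 0, 0, 0, 0, 0, 150, 525, 1400]; [0, 0, 0, 0, 0, 0, 0, 252, 1008]; [0, 0, 0, 0, 0, 0, 0, 0, 392]] (rows listed top to bottom)


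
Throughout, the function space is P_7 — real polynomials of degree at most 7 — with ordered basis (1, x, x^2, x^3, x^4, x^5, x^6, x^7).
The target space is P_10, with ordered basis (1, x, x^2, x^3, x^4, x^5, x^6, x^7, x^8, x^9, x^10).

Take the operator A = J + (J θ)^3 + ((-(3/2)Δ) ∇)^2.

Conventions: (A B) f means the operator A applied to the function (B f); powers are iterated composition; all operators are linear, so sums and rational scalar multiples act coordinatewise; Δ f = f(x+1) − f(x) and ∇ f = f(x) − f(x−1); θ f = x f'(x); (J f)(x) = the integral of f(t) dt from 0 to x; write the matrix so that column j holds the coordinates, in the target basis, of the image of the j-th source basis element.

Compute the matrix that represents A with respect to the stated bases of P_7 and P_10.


image of 1: x
image of x: (1/4)x^4 + (1/2)x^2
image of x^2: (2/5)x^5 + (1/3)x^3
image of x^3: (1/2)x^6 + (1/4)x^4
image of x^4: (4/7)x^7 + (1/5)x^5 + 54
image of x^5: (5/8)x^8 + (1/6)x^6 + 270x
image of x^6: (2/3)x^9 + (1/7)x^7 + 810x^2 + 270
image of x^7: (7/10)x^10 + (1/8)x^8 + 1890x^3 + 1890x
each image's coordinates form column j of the matrix

the matrix is [[0, 0, 0, 0, 54, 0, 270, 0]; [1, 0, 0, 0, 0, 270, 0, 1890]; [0, 1/2, 0, 0, 0, 0, 810, 0]; [0, 0, 1/3, 0, 0, 0, 0, 1890]; [0, 1/4, 0, 1/4, 0, 0, 0, 0]; [0, 0, 2/5, 0, 1/5, 0, 0, 0]; [0, 0, 0, 1/2, 0, 1/6, 0, 0]; [0, 0, 0, 0, 4/7, 0, 1/7, 0]; [0, 0, 0, 0, 0, 5/8, 0, 1/8]; [0, 0, 0, 0, 0, 0, 2/3, 0]; [0, 0, 0, 0, 0, 0, 0, 7/10]] (rows listed top to bottom)


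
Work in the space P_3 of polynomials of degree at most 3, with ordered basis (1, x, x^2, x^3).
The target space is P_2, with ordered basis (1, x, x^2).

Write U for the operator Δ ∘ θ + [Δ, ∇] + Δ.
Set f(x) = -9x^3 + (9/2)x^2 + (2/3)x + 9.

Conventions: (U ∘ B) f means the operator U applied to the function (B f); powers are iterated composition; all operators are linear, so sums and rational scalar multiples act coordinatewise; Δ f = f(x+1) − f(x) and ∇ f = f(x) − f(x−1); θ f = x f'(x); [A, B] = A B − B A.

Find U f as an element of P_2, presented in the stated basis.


θ f = -27x^3 + 9x^2 + (2/3)x
Δ θ f = -81x^2 - 63x - 52/3
∇ f = -27x^2 + 36x - 77/6
Δ ∇ f = -54x + 9
Δ f = -27x^2 - 18x - 23/6
∇ Δ f = -54x + 9
[Δ, ∇] f = 0
Δ f = -27x^2 - 18x - 23/6
(Δ ∘ θ + [Δ, ∇] + Δ) f = -108x^2 - 81x - 127/6

g(x) = -108x^2 - 81x - 127/6


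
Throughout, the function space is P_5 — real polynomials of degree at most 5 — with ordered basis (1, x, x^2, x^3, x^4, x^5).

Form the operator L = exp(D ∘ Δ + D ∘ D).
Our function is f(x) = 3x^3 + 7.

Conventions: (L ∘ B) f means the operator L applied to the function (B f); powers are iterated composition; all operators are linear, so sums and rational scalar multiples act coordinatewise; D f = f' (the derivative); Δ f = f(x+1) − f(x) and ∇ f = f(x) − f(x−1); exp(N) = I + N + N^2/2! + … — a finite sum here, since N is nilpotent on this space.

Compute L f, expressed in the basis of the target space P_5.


order-1 term: 36x + 9
the series for exp(D ∘ Δ + D ∘ D) f terminates at order 1
exp(D ∘ Δ + D ∘ D) f = 3x^3 + 36x + 16

the image equals g(x) = 3x^3 + 36x + 16


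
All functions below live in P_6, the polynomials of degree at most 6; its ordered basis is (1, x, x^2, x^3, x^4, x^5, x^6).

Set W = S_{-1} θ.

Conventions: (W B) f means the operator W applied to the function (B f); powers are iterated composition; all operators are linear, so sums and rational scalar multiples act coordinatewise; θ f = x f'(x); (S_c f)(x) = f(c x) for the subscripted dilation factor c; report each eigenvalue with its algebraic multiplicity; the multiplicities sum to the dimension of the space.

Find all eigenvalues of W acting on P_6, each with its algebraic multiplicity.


image of 1: 0
image of x: -x
image of x^2: 2x^2
image of x^3: -3x^3
image of x^4: 4x^4
image of x^5: -5x^5
image of x^6: 6x^6
the matrix is upper triangular; its diagonal is (0, -1, 2, -3, 4, -5, 6)
for a triangular matrix the eigenvalues are the diagonal entries, with algebraic multiplicity their repetition count

λ = -5 (multiplicity 1), λ = -3 (multiplicity 1), λ = -1 (multiplicity 1), λ = 0 (multiplicity 1), λ = 2 (multiplicity 1), λ = 4 (multiplicity 1), λ = 6 (multiplicity 1)


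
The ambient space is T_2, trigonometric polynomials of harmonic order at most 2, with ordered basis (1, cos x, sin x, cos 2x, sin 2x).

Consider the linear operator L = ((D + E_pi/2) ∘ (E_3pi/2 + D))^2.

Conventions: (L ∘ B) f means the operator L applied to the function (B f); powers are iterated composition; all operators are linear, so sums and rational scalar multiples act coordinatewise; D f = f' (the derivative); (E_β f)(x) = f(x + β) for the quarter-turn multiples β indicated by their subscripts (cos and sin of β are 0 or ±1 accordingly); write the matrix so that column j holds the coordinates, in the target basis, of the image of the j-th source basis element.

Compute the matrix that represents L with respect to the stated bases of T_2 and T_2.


image of 1: 1
image of cos x: 0
image of sin x: 0
image of cos 2x: -7cos 2x - 24sin 2x
image of sin 2x: 24cos 2x - 7sin 2x
each image's coordinates form column j of the matrix

the matrix is [[1, 0, 0, 0, 0]; [0, 0, 0, 0, 0]; [0, 0, 0, 0, 0]; [0, 0, 0, -7, 24]; [0, 0, 0, -24, -7]] (rows listed top to bottom)


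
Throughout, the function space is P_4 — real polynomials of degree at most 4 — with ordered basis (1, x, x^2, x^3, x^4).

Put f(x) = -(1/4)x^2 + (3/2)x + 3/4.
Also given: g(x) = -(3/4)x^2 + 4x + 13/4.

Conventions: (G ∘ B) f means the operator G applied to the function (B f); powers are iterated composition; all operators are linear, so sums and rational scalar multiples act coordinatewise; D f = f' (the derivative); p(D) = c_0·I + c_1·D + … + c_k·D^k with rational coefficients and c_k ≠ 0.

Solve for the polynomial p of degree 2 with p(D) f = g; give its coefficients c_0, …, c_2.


D^0 f = -(1/4)x^2 + (3/2)x + 3/4
D^1 f = -(1/2)x + 3/2
D^2 f = -1/2
matching coefficients of g against c_0 f + c_1 Df + … from the top degree down determines the c_i
solution: c_0 = 3, c_1 = 1, c_2 = 1

c_0 = 3, c_1 = 1, c_2 = 1


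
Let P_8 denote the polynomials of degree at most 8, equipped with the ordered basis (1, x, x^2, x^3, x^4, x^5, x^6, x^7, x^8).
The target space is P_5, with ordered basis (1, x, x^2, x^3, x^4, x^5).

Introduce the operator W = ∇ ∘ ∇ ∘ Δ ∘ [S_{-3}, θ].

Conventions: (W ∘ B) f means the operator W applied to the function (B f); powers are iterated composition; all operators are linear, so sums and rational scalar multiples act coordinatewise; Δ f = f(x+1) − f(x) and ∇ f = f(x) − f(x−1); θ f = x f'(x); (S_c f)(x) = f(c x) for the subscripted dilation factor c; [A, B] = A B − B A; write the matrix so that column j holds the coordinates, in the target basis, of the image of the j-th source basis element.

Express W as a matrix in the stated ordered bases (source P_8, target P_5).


image of 1: 0
image of x: 0
image of x^2: 0
image of x^3: 0
image of x^4: 0
image of x^5: 0
image of x^6: 0
image of x^7: 0
image of x^8: 0
each image's coordinates form column j of the matrix

the matrix is [[0, 0, 0, 0, 0, 0, 0, 0, 0]; [0, 0, 0, 0, 0, 0, 0, 0, 0]; [0, 0, 0, 0, 0, 0, 0, 0, 0]; [0, 0, 0, 0, 0, 0, 0, 0, 0]; [0, 0, 0, 0, 0, 0, 0, 0, 0]; [0, 0, 0, 0, 0, 0, 0, 0, 0]] (rows listed top to bottom)


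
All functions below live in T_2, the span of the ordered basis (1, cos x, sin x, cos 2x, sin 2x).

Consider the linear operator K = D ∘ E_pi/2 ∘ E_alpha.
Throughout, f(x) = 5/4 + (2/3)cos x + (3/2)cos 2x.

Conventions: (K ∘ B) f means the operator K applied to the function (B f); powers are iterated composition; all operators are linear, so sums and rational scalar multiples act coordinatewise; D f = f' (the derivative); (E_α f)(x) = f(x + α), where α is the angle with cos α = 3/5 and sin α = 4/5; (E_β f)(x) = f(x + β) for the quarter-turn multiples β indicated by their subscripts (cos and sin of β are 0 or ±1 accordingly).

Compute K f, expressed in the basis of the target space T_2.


g(x) = -(2/5)cos x + (8/15)sin x + (72/25)cos 2x - (21/25)sin 2x

E_alpha f = 5/4 + (2/5)cos x - (8/15)sin x - (21/50)cos 2x - (36/25)sin 2x
E_pi/2 E_alpha f = 5/4 - (8/15)cos x - (2/5)sin x + (21/50)cos 2x + (36/25)sin 2x
D (E_pi/2 ∘ E_alpha) f = -(2/5)cos x + (8/15)sin x + (72/25)cos 2x - (21/25)sin 2x


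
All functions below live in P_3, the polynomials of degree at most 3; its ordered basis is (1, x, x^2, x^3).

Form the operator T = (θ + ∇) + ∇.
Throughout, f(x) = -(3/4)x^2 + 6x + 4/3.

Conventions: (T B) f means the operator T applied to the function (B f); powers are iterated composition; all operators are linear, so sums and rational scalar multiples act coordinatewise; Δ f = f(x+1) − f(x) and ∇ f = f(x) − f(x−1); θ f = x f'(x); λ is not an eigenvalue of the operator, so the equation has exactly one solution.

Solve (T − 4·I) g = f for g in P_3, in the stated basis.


the image equals g(x) = (3/8)x^2 - (3/2)x - 61/48

write g with unknown coordinates in the stated basis and equate coefficients in (T − 4·I) g = f
solving from the highest basis element down gives g = (3/8)x^2 - (3/2)x - 61/48
check: T g = (3/4)x^2 - 15/4
so T g − 4·g = -(3/4)x^2 + 6x + 4/3 = f ✓


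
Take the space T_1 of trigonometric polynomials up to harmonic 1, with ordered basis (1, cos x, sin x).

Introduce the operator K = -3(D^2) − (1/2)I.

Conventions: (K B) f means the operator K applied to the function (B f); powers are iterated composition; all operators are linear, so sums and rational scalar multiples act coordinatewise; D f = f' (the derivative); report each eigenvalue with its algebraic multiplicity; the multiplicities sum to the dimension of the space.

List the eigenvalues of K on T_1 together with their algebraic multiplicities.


image of 1: -1/2
image of cos x: (5/2)cos x
image of sin x: (5/2)sin x
the matrix is diagonal; its diagonal is (-1/2, 5/2, 5/2)
for a triangular matrix the eigenvalues are the diagonal entries, with algebraic multiplicity their repetition count

λ = -1/2 (multiplicity 1), λ = 5/2 (multiplicity 2)


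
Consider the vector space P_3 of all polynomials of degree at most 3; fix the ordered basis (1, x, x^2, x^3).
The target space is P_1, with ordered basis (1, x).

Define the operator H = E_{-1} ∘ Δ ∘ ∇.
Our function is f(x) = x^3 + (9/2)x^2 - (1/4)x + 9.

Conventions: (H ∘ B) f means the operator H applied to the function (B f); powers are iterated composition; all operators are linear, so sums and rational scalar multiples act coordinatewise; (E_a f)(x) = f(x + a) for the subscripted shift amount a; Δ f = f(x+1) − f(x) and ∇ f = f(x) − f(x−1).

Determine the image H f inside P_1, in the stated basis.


the image equals g(x) = 6x + 3

∇ f = 3x^2 + 6x - 15/4
Δ ∇ f = 6x + 9
E_{-1} Δ ∇ f = 6x + 3


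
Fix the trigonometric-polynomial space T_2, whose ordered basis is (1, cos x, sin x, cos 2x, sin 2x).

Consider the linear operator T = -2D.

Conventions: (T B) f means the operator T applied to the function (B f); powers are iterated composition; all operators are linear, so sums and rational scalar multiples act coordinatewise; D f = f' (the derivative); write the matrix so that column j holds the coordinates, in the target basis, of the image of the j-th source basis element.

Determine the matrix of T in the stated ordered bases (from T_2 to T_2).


image of 1: 0
image of cos x: 2sin x
image of sin x: -2cos x
image of cos 2x: 4sin 2x
image of sin 2x: -4cos 2x
each image's coordinates form column j of the matrix

the matrix is [[0, 0, 0, 0, 0]; [0, 0, -2, 0, 0]; [0, 2, 0, 0, 0]; [0, 0, 0, 0, -4]; [0, 0, 0, 4, 0]] (rows listed top to bottom)


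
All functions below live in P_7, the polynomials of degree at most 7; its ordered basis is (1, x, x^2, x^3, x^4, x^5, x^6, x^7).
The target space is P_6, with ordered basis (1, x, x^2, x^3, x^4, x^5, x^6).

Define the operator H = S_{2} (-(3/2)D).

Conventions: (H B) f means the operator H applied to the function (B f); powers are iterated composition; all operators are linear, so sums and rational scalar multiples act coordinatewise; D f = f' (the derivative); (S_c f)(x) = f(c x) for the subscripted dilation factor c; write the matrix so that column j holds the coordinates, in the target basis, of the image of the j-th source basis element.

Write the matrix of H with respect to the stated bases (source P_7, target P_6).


the matrix is [[0, -3/2, 0, 0, 0, 0, 0, 0]; [0, 0, -6, 0, 0, 0, 0, 0]; [0, 0, 0, -18, 0, 0, 0, 0]; [0, 0, 0, 0, -48, 0, 0, 0]; [0, 0, 0, 0, 0, -120, 0, 0]; [0, 0, 0, 0, 0, 0, -288, 0]; [0, 0, 0, 0, 0, 0, 0, -672]] (rows listed top to bottom)

image of 1: 0
image of x: -3/2
image of x^2: -6x
image of x^3: -18x^2
image of x^4: -48x^3
image of x^5: -120x^4
image of x^6: -288x^5
image of x^7: -672x^6
each image's coordinates form column j of the matrix


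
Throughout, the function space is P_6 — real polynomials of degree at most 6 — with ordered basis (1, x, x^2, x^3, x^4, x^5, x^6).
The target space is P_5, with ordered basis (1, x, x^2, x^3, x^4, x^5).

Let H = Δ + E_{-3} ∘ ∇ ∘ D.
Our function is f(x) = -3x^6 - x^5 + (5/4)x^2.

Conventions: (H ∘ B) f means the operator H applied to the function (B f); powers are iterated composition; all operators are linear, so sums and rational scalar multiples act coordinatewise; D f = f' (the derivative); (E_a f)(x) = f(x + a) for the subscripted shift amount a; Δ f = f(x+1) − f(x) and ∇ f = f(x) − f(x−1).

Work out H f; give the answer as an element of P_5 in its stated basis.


g(x) = -18x^5 - 140x^4 + 1170x^3 - 6505x^2 + (29979/2)x - 52733/4

Δ f = -18x^5 - 50x^4 - 70x^3 - 55x^2 - (41/2)x - 11/4
D f = -18x^5 - 5x^4 + (5/2)x
∇ D f = -90x^4 + 160x^3 - 150x^2 + 70x - 21/2
E_{-3} ∇ D f = -90x^4 + 1240x^3 - 6450x^2 + 15010x - 26361/2
(Δ + E_{-3} ∘ ∇ ∘ D) f = -18x^5 - 140x^4 + 1170x^3 - 6505x^2 + (29979/2)x - 52733/4


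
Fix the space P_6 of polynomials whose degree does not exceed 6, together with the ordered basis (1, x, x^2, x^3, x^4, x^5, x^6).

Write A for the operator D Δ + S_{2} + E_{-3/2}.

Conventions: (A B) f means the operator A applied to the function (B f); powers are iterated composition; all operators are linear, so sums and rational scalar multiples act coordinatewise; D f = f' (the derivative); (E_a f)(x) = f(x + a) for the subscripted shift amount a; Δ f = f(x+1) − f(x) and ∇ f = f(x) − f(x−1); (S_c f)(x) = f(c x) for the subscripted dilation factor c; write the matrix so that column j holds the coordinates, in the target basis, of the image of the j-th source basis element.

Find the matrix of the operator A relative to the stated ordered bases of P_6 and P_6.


the matrix is [[2, -3/2, 17/4, -3/8, 145/16, -83/32, 1113/64]; [0, 3, -3, 51/4, -3/2, 725/16, -249/16]; [0, 0, 5, -9/2, 51/2, -15/4, 2175/16]; [0, 0, 0, 9, -6, 85/2, -15/2]; [0, 0, 0, 0, 17, -15/2, 255/4]; [0, 0, 0, 0, 0, 33, -9]; [0, 0, 0, 0, 0, 0, 65]] (rows listed top to bottom)

image of 1: 2
image of x: 3x - 3/2
image of x^2: 5x^2 - 3x + 17/4
image of x^3: 9x^3 - (9/2)x^2 + (51/4)x - 3/8
image of x^4: 17x^4 - 6x^3 + (51/2)x^2 - (3/2)x + 145/16
image of x^5: 33x^5 - (15/2)x^4 + (85/2)x^3 - (15/4)x^2 + (725/16)x - 83/32
image of x^6: 65x^6 - 9x^5 + (255/4)x^4 - (15/2)x^3 + (2175/16)x^2 - (249/16)x + 1113/64
each image's coordinates form column j of the matrix


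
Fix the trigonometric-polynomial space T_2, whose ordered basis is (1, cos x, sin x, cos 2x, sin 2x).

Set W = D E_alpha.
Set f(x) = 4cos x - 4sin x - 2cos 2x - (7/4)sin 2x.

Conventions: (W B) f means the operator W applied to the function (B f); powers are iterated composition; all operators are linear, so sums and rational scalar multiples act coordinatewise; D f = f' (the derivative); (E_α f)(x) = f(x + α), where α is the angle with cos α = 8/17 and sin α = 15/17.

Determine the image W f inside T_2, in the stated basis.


g(x) = -(92/17)cos x + (28/17)sin x + (3047/578)cos 2x + (196/289)sin 2x

E_alpha f = -(28/17)cos x - (92/17)sin x - (98/289)cos 2x + (3047/1156)sin 2x
D E_alpha f = -(92/17)cos x + (28/17)sin x + (3047/578)cos 2x + (196/289)sin 2x
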